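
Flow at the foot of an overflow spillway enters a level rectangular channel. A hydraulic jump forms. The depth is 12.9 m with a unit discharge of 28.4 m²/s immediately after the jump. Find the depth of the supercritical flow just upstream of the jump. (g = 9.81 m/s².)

V₂ = q/y₂ = 28.4/12.9 = 2.20 m/s; Fr₂ = V₂/√(g·y₂) = 0.196.
Since the conjugate-depth ratio holds either way, y₁/y₂ = ½[√(1 + 8Fr₂²) − 1] = ½[√1.306 − 1] = 0.0715.
y₁ = 0.0715 × 12.9 = 0.922 m.

y₁ = 0.922 m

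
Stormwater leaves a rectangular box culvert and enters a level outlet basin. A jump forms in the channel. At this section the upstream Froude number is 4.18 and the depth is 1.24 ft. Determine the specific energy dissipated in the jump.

ΔE = 4.97 ft

Fr₁ = 4.18 (given).
By Bélanger, y₂/y₁ = ½[√(1 + 8Fr₁²) − 1] = ½[√140.8 − 1] = 5.43.
y₂ = 5.43 × 1.24 = 6.74 ft.
V₁ = Fr₁·√(g·y₁) = 4.18×√(32.2×1.24) = 26.4 ft/s; q = V₁·y₁ = 32.8 ft²/s. V₂ = q/y₂ = 32.8/6.74 = 4.86 ft/s. E₁ = y₁ + V₁²/2g = 12.1 ft; E₂ = y₂ + V₂²/2g = 7.10 ft. ΔE = E₁ − E₂ = 4.97 ft.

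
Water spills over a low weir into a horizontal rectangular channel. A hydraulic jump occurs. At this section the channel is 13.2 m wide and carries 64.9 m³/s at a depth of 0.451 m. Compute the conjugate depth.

y₂ = 3.09 m

q = Q/b = 64.9/13.2 = 4.92 m²/s; V₁ = q/y₁ = 10.9 m/s. Fr₁ = V₁/√(g·y₁) = 5.18.
From the momentum equation for a rectangular channel, y₂/y₁ = ½[√(1 + 8Fr₁²) − 1] = ½[√215.9 − 1] = 6.85.
y₂ = 6.85 × 0.451 = 3.09 m.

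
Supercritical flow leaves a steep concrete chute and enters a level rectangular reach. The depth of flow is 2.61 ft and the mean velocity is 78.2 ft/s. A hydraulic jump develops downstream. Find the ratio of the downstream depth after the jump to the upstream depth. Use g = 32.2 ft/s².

Fr₁ = V₁/√(g·y₁) = 78.2/√(32.2×2.61) = 8.53.
Conjugate-depth relation: y₂/y₁ = ½[√(1 + 8Fr₁²) − 1] = ½[√583.1 − 1] = 11.6.

y₂/y₁ = 11.6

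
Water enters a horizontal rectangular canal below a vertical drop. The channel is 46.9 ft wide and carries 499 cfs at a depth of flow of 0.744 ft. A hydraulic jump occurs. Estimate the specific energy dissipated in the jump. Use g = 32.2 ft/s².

ΔE = 0.958 ft

q = Q/b = 499/46.9 = 10.6 ft²/s; V₁ = q/y₁ = 14.3 ft/s. Fr₁ = V₁/√(g·y₁) = 2.92.
Bélanger equation: y₂/y₁ = ½[√(1 + 8Fr₁²) − 1] = ½[√69.29 − 1] = 3.66.
y₂ = 3.66 × 0.744 = 2.72 ft.
Head loss: ΔE = (y₂ − y₁)³/(4y₁y₂) = (2.72 − 0.744)³/(4×0.744×2.72) = 7.77/8.11 = 0.958 ft.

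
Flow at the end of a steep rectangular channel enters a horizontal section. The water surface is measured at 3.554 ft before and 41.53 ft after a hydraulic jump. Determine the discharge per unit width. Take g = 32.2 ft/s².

For a rectangular channel the momentum equation gives q² = ½·g·y₁·y₂·(y₁ + y₂) = ½×32.2×3.554×41.53×45.08 = 107134.
q = √107134 = 327.3 ft²/s.

q = 327.3 ft²/s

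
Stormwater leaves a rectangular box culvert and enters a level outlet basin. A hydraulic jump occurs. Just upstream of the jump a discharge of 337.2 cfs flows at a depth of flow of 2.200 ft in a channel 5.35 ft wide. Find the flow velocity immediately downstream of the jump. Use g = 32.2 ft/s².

V₂ = 6.602 ft/s

q = Q/b = 337.2/5.35 = 63.03 ft²/s; V₁ = q/y₁ = 28.65 ft/s. Fr₁ = V₁/√(g·y₁) = 3.404.
From the momentum equation for a rectangular channel, y₂/y₁ = ½[√(1 + 8Fr₁²) − 1] = ½[√93.690 − 1] = 4.340.
y₂ = 4.340 × 2.200 = 9.547 ft.
V₂ = q/y₂ = 63.03/9.547 = 6.602 ft/s.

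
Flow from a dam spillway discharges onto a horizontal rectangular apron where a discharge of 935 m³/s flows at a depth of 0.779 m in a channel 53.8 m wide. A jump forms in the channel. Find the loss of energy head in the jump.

q = Q/b = 935/53.8 = 17.4 m²/s; V₁ = q/y₁ = 22.3 m/s. Fr₁ = V₁/√(g·y₁) = 8.07.
Sequent-depth ratio: y₂/y₁ = ½[√(1 + 8Fr₁²) − 1] = ½[√522.0 − 1] = 10.9.
y₂ = 10.9 × 0.779 = 8.51 m.
Head loss: ΔE = (y₂ − y₁)³/(4y₁y₂) = (8.51 − 0.779)³/(4×0.779×8.51) = 462/26.5 = 17.4 m.

ΔE = 17.4 m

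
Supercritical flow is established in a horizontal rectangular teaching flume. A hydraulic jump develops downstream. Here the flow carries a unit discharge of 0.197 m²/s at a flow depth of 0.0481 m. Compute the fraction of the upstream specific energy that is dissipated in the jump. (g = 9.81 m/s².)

ΔE/E₁ = 0.562 (56.2%)

V₁ = q/y₁ = 0.197/0.0481 = 4.10 m/s. Fr₁ = V₁/√(g·y₁) = 4.10/√(9.81×0.0481) = 5.96.
From the momentum equation for a rectangular channel, y₂/y₁ = ½[√(1 + 8Fr₁²) − 1] = ½[√285.4 − 1] = 7.95.
y₂ = 7.95 × 0.0481 = 0.382 m.
E₁ = y₁ + V₁²/2g = 0.903 m. ΔE = (y₂ − y₁)³/(4y₁y₂) = 0.507 m. ΔE/E₁ = 0.507/0.903 = 0.562.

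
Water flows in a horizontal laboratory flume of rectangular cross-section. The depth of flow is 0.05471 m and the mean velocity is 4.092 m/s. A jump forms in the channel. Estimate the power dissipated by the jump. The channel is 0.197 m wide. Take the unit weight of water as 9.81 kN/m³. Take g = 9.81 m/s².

P = 0.2107 kW

Fr₁ = V₁/√(g·y₁) = 4.092/√(9.81×0.05471) = 5.586.
From the momentum equation for a rectangular channel, y₂/y₁ = ½[√(1 + 8Fr₁²) − 1] = ½[√250.59 − 1] = 7.415.
y₂ = 7.415 × 0.05471 = 0.4057 m.
Head loss: ΔE = (y₂ − y₁)³/(4y₁y₂) = (0.4057 − 0.05471)³/(4×0.05471×0.4057) = 0.04323/0.08878 = 0.4870 m.
q = V₁·y₁ = 4.092 × 0.05471 = 0.2239 m²/s. Q = q·b = 0.2239 × 0.197 = 0.04410 m³/s. P = γ·Q·ΔE = 9.81 × 0.04410 × 0.4870 = 0.2107 kW.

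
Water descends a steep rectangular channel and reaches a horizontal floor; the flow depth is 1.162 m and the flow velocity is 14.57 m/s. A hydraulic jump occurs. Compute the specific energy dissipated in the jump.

Fr₁ = V₁/√(g·y₁) = 14.57/√(9.81×1.162) = 4.315.
From the momentum equation for a rectangular channel, y₂/y₁ = ½[√(1 + 8Fr₁²) − 1] = ½[√149.98 − 1] = 5.623.
y₂ = 5.623 × 1.162 = 6.534 m.
q = V₁·y₁ = 14.57 × 1.162 = 16.93 m²/s. V₂ = q/y₂ = 16.93/6.534 = 2.591 m/s. E₁ = y₁ + V₁²/2g = 11.98 m; E₂ = y₂ + V₂²/2g = 6.877 m. ΔE = E₁ − E₂ = 5.105 m.

ΔE = 5.105 m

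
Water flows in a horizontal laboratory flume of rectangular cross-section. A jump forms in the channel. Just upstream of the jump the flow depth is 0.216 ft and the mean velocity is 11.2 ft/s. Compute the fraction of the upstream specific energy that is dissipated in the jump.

Fr₁ = V₁/√(g·y₁) = 11.2/√(32.2×0.216) = 4.25.
Sequent-depth ratio: y₂/y₁ = ½[√(1 + 8Fr₁²) − 1] = ½[√145.3 − 1] = 5.53.
y₂ = 5.53 × 0.216 = 1.19 ft.
E₁ = y₁ + V₁²/2g = 2.16 ft. ΔE = (y₂ − y₁)³/(4y₁y₂) = 0.906 ft. ΔE/E₁ = 0.906/2.16 = 0.419.

ΔE/E₁ = 0.419 (41.9%)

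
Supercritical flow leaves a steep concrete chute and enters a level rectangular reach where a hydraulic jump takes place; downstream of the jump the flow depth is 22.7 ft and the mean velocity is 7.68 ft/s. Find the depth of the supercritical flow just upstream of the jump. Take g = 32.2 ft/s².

Fr₂ = V₂/√(g·y₂) = 7.68/√(32.2×22.7) = 0.284.
Applying the sequent-depth relation in reverse, y₁/y₂ = ½[√(1 + 8Fr₂²) − 1] = ½[√1.646 − 1] = 0.141.
y₁ = 0.141 × 22.7 = 3.21 ft.

y₁ = 3.21 ft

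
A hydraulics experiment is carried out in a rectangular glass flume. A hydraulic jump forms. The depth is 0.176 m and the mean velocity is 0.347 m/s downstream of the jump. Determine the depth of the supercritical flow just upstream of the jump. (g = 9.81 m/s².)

Fr₂ = V₂/√(g·y₂) = 0.347/√(9.81×0.176) = 0.264.
The Bélanger relation is symmetric: y₁/y₂ = ½[√(1 + 8Fr₂²) − 1] = ½[√1.558 − 1] = 0.124.
y₁ = 0.124 × 0.176 = 0.0218 m.

y₁ = 0.0218 m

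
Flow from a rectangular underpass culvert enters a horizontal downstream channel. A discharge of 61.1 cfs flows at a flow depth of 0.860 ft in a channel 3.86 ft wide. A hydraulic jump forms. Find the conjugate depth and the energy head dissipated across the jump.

q = Q/b = 61.1/3.86 = 15.8 ft²/s; V₁ = q/y₁ = 18.4 ft/s. Fr₁ = V₁/√(g·y₁) = 3.50.
By Bélanger, y₂/y₁ = ½[√(1 + 8Fr₁²) − 1] = ½[√98.87 − 1] = 4.47.
y₂ = 4.47 × 0.860 = 3.85 ft.
Head loss: ΔE = (y₂ − y₁)³/(4y₁y₂) = (3.85 − 0.860)³/(4×0.860×3.85) = 26.6/13.2 = 2.01 ft.

y₂ = 3.85 ft; ΔE = 2.01 ft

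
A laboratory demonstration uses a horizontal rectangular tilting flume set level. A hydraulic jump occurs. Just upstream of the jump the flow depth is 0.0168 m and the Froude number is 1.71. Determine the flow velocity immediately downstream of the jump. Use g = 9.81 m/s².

V₂ = 0.352 m/s

Fr₁ = 1.71 (given).
Conjugate-depth relation: y₂/y₁ = ½[√(1 + 8Fr₁²) − 1] = ½[√24.39 − 1] = 1.97.
y₂ = 1.97 × 0.0168 = 0.0331 m.
V₁ = Fr₁·√(g·y₁) = 1.71×√(9.81×0.0168) = 0.694 m/s; q = V₁·y₁ = 0.0117 m²/s.
V₂ = q/y₂ = 0.0117/0.0331 = 0.352 m/s.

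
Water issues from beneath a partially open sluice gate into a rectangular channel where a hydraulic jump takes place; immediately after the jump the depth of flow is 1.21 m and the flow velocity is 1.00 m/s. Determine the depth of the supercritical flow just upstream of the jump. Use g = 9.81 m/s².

Fr₂ = V₂/√(g·y₂) = 1.00/√(9.81×1.21) = 0.290.
The Bélanger relation is symmetric: y₁/y₂ = ½[√(1 + 8Fr₂²) − 1] = ½[√1.674 − 1] = 0.147.
y₁ = 0.147 × 1.21 = 0.178 m.

y₁ = 0.178 m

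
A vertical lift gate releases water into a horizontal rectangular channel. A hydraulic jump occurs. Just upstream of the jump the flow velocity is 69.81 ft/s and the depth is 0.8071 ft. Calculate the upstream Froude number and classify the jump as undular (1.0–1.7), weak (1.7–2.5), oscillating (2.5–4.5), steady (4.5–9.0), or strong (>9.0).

Fr₁ = 13.69; strong jump

Fr₁ = V₁/√(g·y₁) = 69.81/√(32.2×0.8071) = 13.69.
Fr₁ = 13.69 lies in the strong range.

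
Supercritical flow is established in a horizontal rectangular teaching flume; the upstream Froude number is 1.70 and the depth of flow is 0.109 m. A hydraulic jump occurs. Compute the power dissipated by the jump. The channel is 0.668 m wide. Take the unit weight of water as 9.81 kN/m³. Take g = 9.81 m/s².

P = 0.0153 kW

Fr₁ = 1.70 (given).
From the momentum equation for a rectangular channel, y₂/y₁ = ½[√(1 + 8Fr₁²) − 1] = ½[√24.12 − 1] = 1.96.
y₂ = 1.96 × 0.109 = 0.213 m.
Head loss: ΔE = (y₂ − y₁)³/(4y₁y₂) = (0.213 − 0.109)³/(4×0.109×0.213) = 0.00113/0.0929 = 0.0122 m.
V₁ = Fr₁·√(g·y₁) = 1.70×√(9.81×0.109) = 1.76 m/s; q = V₁·y₁ = 0.192 m²/s. Q = q·b = 0.192 × 0.668 = 0.128 m³/s. P = γ·Q·ΔE = 9.81 × 0.128 × 0.0122 = 0.0153 kW.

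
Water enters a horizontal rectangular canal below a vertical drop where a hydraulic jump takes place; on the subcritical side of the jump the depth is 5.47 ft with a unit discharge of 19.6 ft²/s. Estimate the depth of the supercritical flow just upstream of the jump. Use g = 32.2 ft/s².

V₂ = q/y₂ = 19.6/5.47 = 3.58 ft/s; Fr₂ = V₂/√(g·y₂) = 0.270.
Applying the sequent-depth relation in reverse, y₁/y₂ = ½[√(1 + 8Fr₂²) − 1] = ½[√1.583 − 1] = 0.129.
y₁ = 0.129 × 5.47 = 0.706 ft.

y₁ = 0.706 ft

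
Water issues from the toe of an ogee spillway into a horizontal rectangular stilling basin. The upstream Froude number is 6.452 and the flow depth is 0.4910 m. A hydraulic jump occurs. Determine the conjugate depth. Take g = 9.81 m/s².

Fr₁ = 6.452 (given).
Conjugate-depth relation: y₂/y₁ = ½[√(1 + 8Fr₁²) − 1] = ½[√334.03 − 1] = 8.638.
y₂ = 8.638 × 0.4910 = 4.241 m.

y₂ = 4.241 m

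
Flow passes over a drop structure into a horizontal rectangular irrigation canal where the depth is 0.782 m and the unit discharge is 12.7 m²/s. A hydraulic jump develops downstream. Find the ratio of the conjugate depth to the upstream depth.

V₁ = q/y₁ = 12.7/0.782 = 16.2 m/s. Fr₁ = V₁/√(g·y₁) = 16.2/√(9.81×0.782) = 5.86.
Conjugate-depth relation: y₂/y₁ = ½[√(1 + 8Fr₁²) − 1] = ½[√276.0 − 1] = 7.81.

y₂/y₁ = 7.81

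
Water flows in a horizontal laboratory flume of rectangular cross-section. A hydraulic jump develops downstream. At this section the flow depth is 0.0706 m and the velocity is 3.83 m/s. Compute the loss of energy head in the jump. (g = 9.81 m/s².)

ΔE = 0.372 m

Fr₁ = V₁/√(g·y₁) = 3.83/√(9.81×0.0706) = 4.60.
From the momentum equation for a rectangular channel, y₂/y₁ = ½[√(1 + 8Fr₁²) − 1] = ½[√170.4 − 1] = 6.03.
y₂ = 6.03 × 0.0706 = 0.426 m.
Head loss: ΔE = (y₂ − y₁)³/(4y₁y₂) = (0.426 − 0.0706)³/(4×0.0706×0.426) = 0.0447/0.120 = 0.372 m.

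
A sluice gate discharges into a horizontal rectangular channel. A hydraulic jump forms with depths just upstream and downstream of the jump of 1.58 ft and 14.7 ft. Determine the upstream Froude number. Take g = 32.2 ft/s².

For a rectangular channel the momentum equation gives q² = ½·g·y₁·y₂·(y₁ + y₂) = ½×32.2×1.58×14.7×16.3 = 6088.
q = √6088 = 78.0 ft²/s.
V₁ = q/y₁ = 49.4 ft/s; Fr₁ = V₁/√(g·y₁) = 6.92.

Fr₁ = 6.92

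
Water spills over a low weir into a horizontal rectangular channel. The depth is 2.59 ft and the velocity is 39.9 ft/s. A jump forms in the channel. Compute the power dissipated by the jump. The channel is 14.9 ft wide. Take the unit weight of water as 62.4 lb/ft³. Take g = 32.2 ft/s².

Fr₁ = V₁/√(g·y₁) = 39.9/√(32.2×2.59) = 4.37.
From the momentum equation for a rectangular channel, y₂/y₁ = ½[√(1 + 8Fr₁²) − 1] = ½[√153.7 − 1] = 5.70.
y₂ = 5.70 × 2.59 = 14.8 ft.
q = V₁·y₁ = 39.9 × 2.59 = 103 ft²/s. V₂ = q/y₂ = 103/14.8 = 7.00 ft/s. E₁ = y₁ + V₁²/2g = 27.3 ft; E₂ = y₂ + V₂²/2g = 15.5 ft. ΔE = E₁ − E₂ = 11.8 ft.
Q = q·b = 103 × 14.9 = 1540 cfs. P = γ·Q·ΔE/550 = 62.4 × 1540 × 11.8 / 550 = 2059 hp.

P = 2059 hp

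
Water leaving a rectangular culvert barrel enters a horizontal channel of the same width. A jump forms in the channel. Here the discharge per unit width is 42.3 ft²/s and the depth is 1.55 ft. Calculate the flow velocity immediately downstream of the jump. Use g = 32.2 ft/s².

V₁ = q/y₁ = 42.3/1.55 = 27.3 ft/s. Fr₁ = V₁/√(g·y₁) = 27.3/√(32.2×1.55) = 3.86.
Sequent-depth ratio: y₂/y₁ = ½[√(1 + 8Fr₁²) − 1] = ½[√120.4 − 1] = 4.99.
y₂ = 4.99 × 1.55 = 7.73 ft.
V₂ = q/y₂ = 42.3/7.73 = 5.47 ft/s.

V₂ = 5.47 ft/s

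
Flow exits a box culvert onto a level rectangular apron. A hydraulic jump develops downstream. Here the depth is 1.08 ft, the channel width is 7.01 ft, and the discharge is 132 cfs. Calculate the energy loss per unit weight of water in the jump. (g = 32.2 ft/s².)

ΔE = 1.45 ft

q = Q/b = 132/7.01 = 18.8 ft²/s; V₁ = q/y₁ = 17.4 ft/s. Fr₁ = V₁/√(g·y₁) = 2.96.
Bélanger equation: y₂/y₁ = ½[√(1 + 8Fr₁²) − 1] = ½[√70.93 − 1] = 3.71.
y₂ = 3.71 × 1.08 = 4.01 ft.
Head loss: ΔE = (y₂ − y₁)³/(4y₁y₂) = (4.01 − 1.08)³/(4×1.08×4.01) = 25.1/17.3 = 1.45 ft.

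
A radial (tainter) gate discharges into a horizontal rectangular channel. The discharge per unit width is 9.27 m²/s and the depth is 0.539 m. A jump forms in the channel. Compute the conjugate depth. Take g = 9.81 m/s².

y₂ = 5.44 m

V₁ = q/y₁ = 9.27/0.539 = 17.2 m/s. Fr₁ = V₁/√(g·y₁) = 17.2/√(9.81×0.539) = 7.48.
Sequent-depth ratio: y₂/y₁ = ½[√(1 + 8Fr₁²) − 1] = ½[√448.5 − 1] = 10.1.
y₂ = 10.1 × 0.539 = 5.44 m.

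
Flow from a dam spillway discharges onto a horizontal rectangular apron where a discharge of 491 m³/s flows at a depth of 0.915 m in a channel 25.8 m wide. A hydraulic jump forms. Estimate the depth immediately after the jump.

q = Q/b = 491/25.8 = 19.0 m²/s; V₁ = q/y₁ = 20.8 m/s. Fr₁ = V₁/√(g·y₁) = 6.94.
Sequent-depth ratio: y₂/y₁ = ½[√(1 + 8Fr₁²) − 1] = ½[√386.6 − 1] = 9.33.
y₂ = 9.33 × 0.915 = 8.54 m.

y₂ = 8.54 m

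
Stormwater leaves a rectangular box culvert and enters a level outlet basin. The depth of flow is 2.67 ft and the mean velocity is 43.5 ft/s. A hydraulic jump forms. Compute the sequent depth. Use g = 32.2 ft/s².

y₂ = 16.4 ft

Fr₁ = V₁/√(g·y₁) = 43.5/√(32.2×2.67) = 4.69.
Sequent-depth ratio: y₂/y₁ = ½[√(1 + 8Fr₁²) − 1] = ½[√177.1 − 1] = 6.15.
y₂ = 6.15 × 2.67 = 16.4 ft.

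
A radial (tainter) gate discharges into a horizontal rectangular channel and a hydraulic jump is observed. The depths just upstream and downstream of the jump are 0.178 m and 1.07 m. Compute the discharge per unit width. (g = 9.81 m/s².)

q = 1.08 m²/s

For a rectangular channel the momentum equation gives q² = ½·g·y₁·y₂·(y₁ + y₂) = ½×9.81×0.178×1.07×1.25 = 1.17.
q = √1.17 = 1.08 m²/s.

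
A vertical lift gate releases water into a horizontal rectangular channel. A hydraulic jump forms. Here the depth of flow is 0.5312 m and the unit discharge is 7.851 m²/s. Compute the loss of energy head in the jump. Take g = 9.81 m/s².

V₁ = q/y₁ = 7.851/0.5312 = 14.78 m/s. Fr₁ = V₁/√(g·y₁) = 14.78/√(9.81×0.5312) = 6.474.
From the momentum equation for a rectangular channel, y₂/y₁ = ½[√(1 + 8Fr₁²) − 1] = ½[√336.35 − 1] = 8.670.
y₂ = 8.670 × 0.5312 = 4.605 m.
V₂ = q/y₂ = 7.851/4.605 = 1.705 m/s. E₁ = y₁ + V₁²/2g = 11.66 m; E₂ = y₂ + V₂²/2g = 4.754 m. ΔE = E₁ − E₂ = 6.911 m.

ΔE = 6.911 m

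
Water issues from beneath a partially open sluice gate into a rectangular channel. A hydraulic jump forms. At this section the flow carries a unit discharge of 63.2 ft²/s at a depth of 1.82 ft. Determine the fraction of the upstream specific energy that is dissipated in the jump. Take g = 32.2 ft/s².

V₁ = q/y₁ = 63.2/1.82 = 34.7 ft/s. Fr₁ = V₁/√(g·y₁) = 34.7/√(32.2×1.82) = 4.54.
By Bélanger, y₂/y₁ = ½[√(1 + 8Fr₁²) − 1] = ½[√165.6 − 1] = 5.93.
y₂ = 5.93 × 1.82 = 10.8 ft.
E₁ = y₁ + V₁²/2g = 20.5 ft. ΔE = (y₂ − y₁)³/(4y₁y₂) = 9.21 ft. ΔE/E₁ = 9.21/20.5 = 0.448.

ΔE/E₁ = 0.448 (44.8%)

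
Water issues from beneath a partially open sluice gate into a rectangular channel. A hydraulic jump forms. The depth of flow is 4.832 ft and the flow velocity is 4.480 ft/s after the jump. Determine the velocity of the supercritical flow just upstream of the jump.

Fr₂ = V₂/√(g·y₂) = 4.480/√(32.2×4.832) = 0.3592.
Applying the sequent-depth relation in reverse, y₁/y₂ = ½[√(1 + 8Fr₂²) − 1] = ½[√2.0320 − 1] = 0.2127.
y₁ = 0.2127 × 4.832 = 1.028 ft.
V₁ = q/y₁ = 21.65/1.028 = 21.06 ft/s.

V₁ = 21.06 ft/s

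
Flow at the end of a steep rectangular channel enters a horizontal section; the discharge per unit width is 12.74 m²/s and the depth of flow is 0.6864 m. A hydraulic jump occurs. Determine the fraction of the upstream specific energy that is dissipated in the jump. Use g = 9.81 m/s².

V₁ = q/y₁ = 12.74/0.6864 = 18.56 m/s. Fr₁ = V₁/√(g·y₁) = 18.56/√(9.81×0.6864) = 7.153.
By Bélanger, y₂/y₁ = ½[√(1 + 8Fr₁²) − 1] = ½[√410.29 − 1] = 9.628.
y₂ = 9.628 × 0.6864 = 6.609 m.
E₁ = y₁ + V₁²/2g = 18.24 m. ΔE = (y₂ − y₁)³/(4y₁y₂) = 11.45 m. ΔE/E₁ = 11.45/18.24 = 0.627.

ΔE/E₁ = 0.627 (62.7%)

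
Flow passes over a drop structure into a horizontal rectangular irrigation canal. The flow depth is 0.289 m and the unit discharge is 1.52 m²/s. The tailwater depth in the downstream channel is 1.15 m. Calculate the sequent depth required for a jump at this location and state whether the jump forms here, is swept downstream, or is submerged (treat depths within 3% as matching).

V₁ = q/y₁ = 1.52/0.289 = 5.26 m/s. Fr₁ = V₁/√(g·y₁) = 5.26/√(9.81×0.289) = 3.12.
Conjugate-depth relation: y₂/y₁ = ½[√(1 + 8Fr₁²) − 1] = ½[√79.06 − 1] = 3.95.
y₂ = 3.95 × 0.289 = 1.14 m.
Tailwater y_tw = 1.15 m: y_tw ≈ y₂, so the jump forms here.

y₂ = 1.14 m; the jump forms here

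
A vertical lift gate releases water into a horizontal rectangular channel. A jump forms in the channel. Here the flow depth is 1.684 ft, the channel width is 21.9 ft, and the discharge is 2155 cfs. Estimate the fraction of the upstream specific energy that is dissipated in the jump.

q = Q/b = 2155/21.9 = 98.40 ft²/s; V₁ = q/y₁ = 58.43 ft/s. Fr₁ = V₁/√(g·y₁) = 7.935.
From the momentum equation for a rectangular channel, y₂/y₁ = ½[√(1 + 8Fr₁²) − 1] = ½[√504.75 − 1] = 10.73.
y₂ = 10.73 × 1.684 = 18.07 ft.
E₁ = y₁ + V₁²/2g = 54.70 ft. ΔE = (y₂ − y₁)³/(4y₁y₂) = 36.17 ft. ΔE/E₁ = 36.17/54.70 = 0.661.

ΔE/E₁ = 0.661 (66.1%)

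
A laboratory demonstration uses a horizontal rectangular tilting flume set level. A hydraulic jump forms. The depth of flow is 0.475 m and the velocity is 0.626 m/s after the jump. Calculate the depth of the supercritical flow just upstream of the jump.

Fr₂ = V₂/√(g·y₂) = 0.626/√(9.81×0.475) = 0.290.
The Bélanger relation is symmetric: y₁/y₂ = ½[√(1 + 8Fr₂²) − 1] = ½[√1.673 − 1] = 0.147.
y₁ = 0.147 × 0.475 = 0.0697 m.

y₁ = 0.0697 m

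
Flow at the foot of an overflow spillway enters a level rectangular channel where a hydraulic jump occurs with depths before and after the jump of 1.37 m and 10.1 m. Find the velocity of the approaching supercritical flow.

V₁ = 20.4 m/s

For a rectangular channel the momentum equation gives q² = ½·g·y₁·y₂·(y₁ + y₂) = ½×9.81×1.37×10.1×11.5 = 778.
q = √778 = 27.9 m²/s.
V₁ = q/y₁ = 27.9/1.37 = 20.4 m/s.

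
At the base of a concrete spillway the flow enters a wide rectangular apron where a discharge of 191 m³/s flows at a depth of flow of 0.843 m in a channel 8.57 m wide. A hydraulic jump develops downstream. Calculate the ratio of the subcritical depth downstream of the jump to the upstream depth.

y₂/y₁ = 12.5

q = Q/b = 191/8.57 = 22.3 m²/s; V₁ = q/y₁ = 26.4 m/s. Fr₁ = V₁/√(g·y₁) = 9.19.
From the momentum equation for a rectangular channel, y₂/y₁ = ½[√(1 + 8Fr₁²) − 1] = ½[√677.2 − 1] = 12.5.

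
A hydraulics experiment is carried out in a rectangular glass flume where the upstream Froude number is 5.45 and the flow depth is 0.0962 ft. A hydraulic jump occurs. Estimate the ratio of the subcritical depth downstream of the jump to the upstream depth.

y₂/y₁ = 7.22

Fr₁ = 5.45 (given).
From the momentum equation for a rectangular channel, y₂/y₁ = ½[√(1 + 8Fr₁²) − 1] = ½[√238.6 − 1] = 7.22.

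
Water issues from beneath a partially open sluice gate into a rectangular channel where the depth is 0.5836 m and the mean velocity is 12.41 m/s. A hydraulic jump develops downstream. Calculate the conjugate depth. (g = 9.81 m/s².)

y₂ = 3.999 m

Fr₁ = V₁/√(g·y₁) = 12.41/√(9.81×0.5836) = 5.187.
Conjugate-depth relation: y₂/y₁ = ½[√(1 + 8Fr₁²) − 1] = ½[√216.20 − 1] = 6.852.
y₂ = 6.852 × 0.5836 = 3.999 m.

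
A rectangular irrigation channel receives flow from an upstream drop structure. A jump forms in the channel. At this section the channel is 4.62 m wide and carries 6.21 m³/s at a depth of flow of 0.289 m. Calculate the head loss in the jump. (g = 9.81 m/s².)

q = Q/b = 6.21/4.62 = 1.34 m²/s; V₁ = q/y₁ = 4.65 m/s. Fr₁ = V₁/√(g·y₁) = 2.76.
Bélanger equation: y₂/y₁ = ½[√(1 + 8Fr₁²) − 1] = ½[√62.04 − 1] = 3.44.
y₂ = 3.44 × 0.289 = 0.994 m.
Head loss: ΔE = (y₂ − y₁)³/(4y₁y₂) = (0.994 − 0.289)³/(4×0.289×0.994) = 0.350/1.15 = 0.305 m.

ΔE = 0.305 m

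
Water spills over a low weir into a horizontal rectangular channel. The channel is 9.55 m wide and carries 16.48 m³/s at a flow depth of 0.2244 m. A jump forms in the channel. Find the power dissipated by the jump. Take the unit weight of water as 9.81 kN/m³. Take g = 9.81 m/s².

q = Q/b = 16.48/9.55 = 1.726 m²/s; V₁ = q/y₁ = 7.690 m/s. Fr₁ = V₁/√(g·y₁) = 5.183.
Sequent-depth ratio: y₂/y₁ = ½[√(1 + 8Fr₁²) − 1] = ½[√215.91 − 1] = 6.847.
y₂ = 6.847 × 0.2244 = 1.536 m.
V₂ = q/y₂ = 1.726/1.536 = 1.123 m/s. E₁ = y₁ + V₁²/2g = 3.239 m; E₂ = y₂ + V₂²/2g = 1.601 m. ΔE = E₁ − E₂ = 1.638 m.
P = γ·Q·ΔE = 9.81 × 16.48 × 1.638 = 264.8 kW.

P = 264.8 kW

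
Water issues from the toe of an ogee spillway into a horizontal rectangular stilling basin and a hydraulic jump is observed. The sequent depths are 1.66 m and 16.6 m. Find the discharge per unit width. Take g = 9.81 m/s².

For a rectangular channel the momentum equation gives q² = ½·g·y₁·y₂·(y₁ + y₂) = ½×9.81×1.66×16.6×18.3 = 2468.
q = √2468 = 49.7 m²/s.

q = 49.7 m²/s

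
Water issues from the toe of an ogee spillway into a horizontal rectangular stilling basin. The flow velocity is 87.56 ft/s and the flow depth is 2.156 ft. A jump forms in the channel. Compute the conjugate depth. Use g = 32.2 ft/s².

Fr₁ = V₁/√(g·y₁) = 87.56/√(32.2×2.156) = 10.51.
By Bélanger, y₂/y₁ = ½[√(1 + 8Fr₁²) − 1] = ½[√884.48 − 1] = 14.37.
y₂ = 14.37 × 2.156 = 30.98 ft.

y₂ = 30.98 ft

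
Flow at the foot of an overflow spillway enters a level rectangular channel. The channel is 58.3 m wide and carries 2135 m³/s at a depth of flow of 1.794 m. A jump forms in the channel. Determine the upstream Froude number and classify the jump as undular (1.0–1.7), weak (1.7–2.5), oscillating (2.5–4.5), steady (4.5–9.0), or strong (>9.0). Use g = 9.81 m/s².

Fr₁ = 4.866; steady jump

q = Q/b = 2135/58.3 = 36.62 m²/s; V₁ = q/y₁ = 20.41 m/s. Fr₁ = V₁/√(g·y₁) = 4.866.
Fr₁ = 4.866 lies in the steady range.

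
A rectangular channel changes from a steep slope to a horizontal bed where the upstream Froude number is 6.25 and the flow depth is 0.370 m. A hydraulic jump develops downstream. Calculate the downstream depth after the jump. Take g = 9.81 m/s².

Fr₁ = 6.25 (given).
Bélanger equation: y₂/y₁ = ½[√(1 + 8Fr₁²) − 1] = ½[√313.5 − 1] = 8.35.
y₂ = 8.35 × 0.370 = 3.09 m.

y₂ = 3.09 m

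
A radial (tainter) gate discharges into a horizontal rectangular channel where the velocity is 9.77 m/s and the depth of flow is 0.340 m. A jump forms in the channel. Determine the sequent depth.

Fr₁ = V₁/√(g·y₁) = 9.77/√(9.81×0.340) = 5.35.
Sequent-depth ratio: y₂/y₁ = ½[√(1 + 8Fr₁²) − 1] = ½[√229.9 − 1] = 7.08.
y₂ = 7.08 × 0.340 = 2.41 m.

y₂ = 2.41 m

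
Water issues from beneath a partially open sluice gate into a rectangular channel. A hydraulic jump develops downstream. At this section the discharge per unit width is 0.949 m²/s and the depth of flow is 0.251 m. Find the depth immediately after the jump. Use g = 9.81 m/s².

V₁ = q/y₁ = 0.949/0.251 = 3.78 m/s. Fr₁ = V₁/√(g·y₁) = 3.78/√(9.81×0.251) = 2.41.
From the momentum equation for a rectangular channel, y₂/y₁ = ½[√(1 + 8Fr₁²) − 1] = ½[√47.44 − 1] = 2.94.
y₂ = 2.94 × 0.251 = 0.739 m.

y₂ = 0.739 m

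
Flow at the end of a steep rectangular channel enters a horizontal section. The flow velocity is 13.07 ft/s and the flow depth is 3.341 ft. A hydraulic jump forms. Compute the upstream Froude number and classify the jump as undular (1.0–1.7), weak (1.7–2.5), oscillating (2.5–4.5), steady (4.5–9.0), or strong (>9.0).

Fr₁ = 1.260; undular jump

Fr₁ = V₁/√(g·y₁) = 13.07/√(32.2×3.341) = 1.260.
Fr₁ = 1.260 lies in the undular range.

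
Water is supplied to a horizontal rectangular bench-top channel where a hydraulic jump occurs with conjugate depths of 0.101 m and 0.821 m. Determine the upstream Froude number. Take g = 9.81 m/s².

For a rectangular channel the momentum equation gives q² = ½·g·y₁·y₂·(y₁ + y₂) = ½×9.81×0.101×0.821×0.922 = 0.375.
q = √0.375 = 0.612 m²/s.
V₁ = q/y₁ = 6.06 m/s; Fr₁ = V₁/√(g·y₁) = 6.09.

Fr₁ = 6.09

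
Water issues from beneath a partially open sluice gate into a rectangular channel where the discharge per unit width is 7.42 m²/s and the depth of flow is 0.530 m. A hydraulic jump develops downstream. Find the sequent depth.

V₁ = q/y₁ = 7.42/0.530 = 14.0 m/s. Fr₁ = V₁/√(g·y₁) = 14.0/√(9.81×0.530) = 6.14.
By Bélanger, y₂/y₁ = ½[√(1 + 8Fr₁²) − 1] = ½[√302.6 − 1] = 8.20.
y₂ = 8.20 × 0.530 = 4.34 m.

y₂ = 4.34 m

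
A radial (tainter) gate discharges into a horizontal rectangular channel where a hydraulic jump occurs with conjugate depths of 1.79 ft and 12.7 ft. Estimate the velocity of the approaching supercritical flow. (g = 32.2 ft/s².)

V₁ = 40.7 ft/s

For a rectangular channel the momentum equation gives q² = ½·g·y₁·y₂·(y₁ + y₂) = ½×32.2×1.79×12.7×14.5 = 5303.
q = √5303 = 72.8 ft²/s.
V₁ = q/y₁ = 72.8/1.79 = 40.7 ft/s.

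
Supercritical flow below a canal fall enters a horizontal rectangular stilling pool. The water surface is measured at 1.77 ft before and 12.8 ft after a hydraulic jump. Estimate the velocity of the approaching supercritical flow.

V₁ = 41.2 ft/s

For a rectangular channel the momentum equation gives q² = ½·g·y₁·y₂·(y₁ + y₂) = ½×32.2×1.77×12.8×14.6 = 5315.
q = √5315 = 72.9 ft²/s.
V₁ = q/y₁ = 72.9/1.77 = 41.2 ft/s.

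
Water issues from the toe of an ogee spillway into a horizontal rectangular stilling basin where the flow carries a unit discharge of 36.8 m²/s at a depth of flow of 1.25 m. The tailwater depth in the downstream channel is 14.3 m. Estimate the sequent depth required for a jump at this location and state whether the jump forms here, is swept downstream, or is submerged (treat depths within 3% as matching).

V₁ = q/y₁ = 36.8/1.25 = 29.4 m/s. Fr₁ = V₁/√(g·y₁) = 29.4/√(9.81×1.25) = 8.41.
By Bélanger, y₂/y₁ = ½[√(1 + 8Fr₁²) − 1] = ½[√566.4 − 1] = 11.4.
y₂ = 11.4 × 1.25 = 14.3 m.
Tailwater y_tw = 14.3 m: y_tw ≈ y₂, so the jump forms here.

y₂ = 14.3 m; the jump forms here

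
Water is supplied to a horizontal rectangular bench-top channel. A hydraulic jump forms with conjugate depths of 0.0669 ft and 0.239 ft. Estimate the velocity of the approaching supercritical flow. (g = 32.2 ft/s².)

V₁ = 4.19 ft/s

For a rectangular channel the momentum equation gives q² = ½·g·y₁·y₂·(y₁ + y₂) = ½×32.2×0.0669×0.239×0.306 = 0.0787.
q = √0.0787 = 0.281 ft²/s.
V₁ = q/y₁ = 0.281/0.0669 = 4.19 ft/s.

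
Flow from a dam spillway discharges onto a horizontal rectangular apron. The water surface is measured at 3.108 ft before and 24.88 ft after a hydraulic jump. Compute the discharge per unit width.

q = 186.7 ft²/s

For a rectangular channel the momentum equation gives q² = ½·g·y₁·y₂·(y₁ + y₂) = ½×32.2×3.108×24.88×27.99 = 34844.
q = √34844 = 186.7 ft²/s.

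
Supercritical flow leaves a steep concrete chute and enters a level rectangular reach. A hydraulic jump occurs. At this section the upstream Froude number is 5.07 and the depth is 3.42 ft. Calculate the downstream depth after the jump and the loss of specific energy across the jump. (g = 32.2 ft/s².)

Fr₁ = 5.07 (given).
From the momentum equation for a rectangular channel, y₂/y₁ = ½[√(1 + 8Fr₁²) − 1] = ½[√206.6 − 1] = 6.69.
y₂ = 6.69 × 3.42 = 22.9 ft.
Head loss: ΔE = (y₂ − y₁)³/(4y₁y₂) = (22.9 − 3.42)³/(4×3.42×22.9) = 7359/313 = 23.5 ft.

y₂ = 22.9 ft; ΔE = 23.5 ft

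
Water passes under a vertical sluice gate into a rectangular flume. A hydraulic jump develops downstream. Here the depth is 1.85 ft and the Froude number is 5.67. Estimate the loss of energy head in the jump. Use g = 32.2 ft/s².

Fr₁ = 5.67 (given).
Sequent-depth ratio: y₂/y₁ = ½[√(1 + 8Fr₁²) − 1] = ½[√258.2 − 1] = 7.53.
y₂ = 7.53 × 1.85 = 13.9 ft.
Head loss: ΔE = (y₂ − y₁)³/(4y₁y₂) = (13.9 − 1.85)³/(4×1.85×13.9) = 1766/103 = 17.1 ft.

ΔE = 17.1 ft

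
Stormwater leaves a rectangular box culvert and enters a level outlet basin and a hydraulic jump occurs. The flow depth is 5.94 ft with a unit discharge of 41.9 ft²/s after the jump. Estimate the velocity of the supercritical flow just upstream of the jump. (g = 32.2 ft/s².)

V₂ = q/y₂ = 41.9/5.94 = 7.05 ft/s; Fr₂ = V₂/√(g·y₂) = 0.510.
Applying the sequent-depth relation in reverse, y₁/y₂ = ½[√(1 + 8Fr₂²) − 1] = ½[√3.081 − 1] = 0.378.
y₁ = 0.378 × 5.94 = 2.24 ft.
V₁ = q/y₁ = 41.9/2.24 = 18.7 ft/s.

V₁ = 18.7 ft/s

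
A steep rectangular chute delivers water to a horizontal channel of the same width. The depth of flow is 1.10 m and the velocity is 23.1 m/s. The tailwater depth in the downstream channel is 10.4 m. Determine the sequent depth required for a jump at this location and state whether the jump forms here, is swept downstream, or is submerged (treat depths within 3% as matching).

Fr₁ = V₁/√(g·y₁) = 23.1/√(9.81×1.10) = 7.03.
Bélanger equation: y₂/y₁ = ½[√(1 + 8Fr₁²) − 1] = ½[√396.6 − 1] = 9.46.
y₂ = 9.46 × 1.10 = 10.4 m.
Tailwater y_tw = 10.4 m: y_tw ≈ y₂, so the jump forms here.

y₂ = 10.4 m; the jump forms here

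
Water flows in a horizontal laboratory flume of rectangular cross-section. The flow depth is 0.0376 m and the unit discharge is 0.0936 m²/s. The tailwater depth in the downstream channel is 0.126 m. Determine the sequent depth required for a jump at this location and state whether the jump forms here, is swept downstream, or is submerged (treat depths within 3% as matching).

V₁ = q/y₁ = 0.0936/0.0376 = 2.49 m/s. Fr₁ = V₁/√(g·y₁) = 2.49/√(9.81×0.0376) = 4.10.
By Bélanger, y₂/y₁ = ½[√(1 + 8Fr₁²) − 1] = ½[√135.4 − 1] = 5.32.
y₂ = 5.32 × 0.0376 = 0.200 m.
Tailwater y_tw = 0.126 m: y_tw < y₂, so the jump is swept downstream.

y₂ = 0.200 m; the jump is swept downstream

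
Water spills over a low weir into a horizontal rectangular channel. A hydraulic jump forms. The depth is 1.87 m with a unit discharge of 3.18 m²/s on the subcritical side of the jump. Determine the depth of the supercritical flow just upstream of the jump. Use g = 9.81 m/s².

y₁ = 0.471 m

V₂ = q/y₂ = 3.18/1.87 = 1.70 m/s; Fr₂ = V₂/√(g·y₂) = 0.397.
From the momentum equation (using Fr₂), y₁/y₂ = ½[√(1 + 8Fr₂²) − 1] = ½[√2.261 − 1] = 0.252.
y₁ = 0.252 × 1.87 = 0.471 m.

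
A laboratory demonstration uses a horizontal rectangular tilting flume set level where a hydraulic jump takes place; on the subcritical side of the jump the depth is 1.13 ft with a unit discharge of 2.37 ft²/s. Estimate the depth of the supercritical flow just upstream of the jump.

y₁ = 0.227 ft

V₂ = q/y₂ = 2.37/1.13 = 2.10 ft/s; Fr₂ = V₂/√(g·y₂) = 0.348.
Applying the sequent-depth relation in reverse, y₁/y₂ = ½[√(1 + 8Fr₂²) − 1] = ½[√1.967 − 1] = 0.201.
y₁ = 0.201 × 1.13 = 0.227 ft.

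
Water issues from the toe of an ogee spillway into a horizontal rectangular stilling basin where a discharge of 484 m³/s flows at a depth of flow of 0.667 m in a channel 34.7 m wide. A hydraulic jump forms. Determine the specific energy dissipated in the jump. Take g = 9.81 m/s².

q = Q/b = 484/34.7 = 13.9 m²/s; V₁ = q/y₁ = 20.9 m/s. Fr₁ = V₁/√(g·y₁) = 8.18.
Sequent-depth ratio: y₂/y₁ = ½[√(1 + 8Fr₁²) − 1] = ½[√535.7 − 1] = 11.1.
y₂ = 11.1 × 0.667 = 7.39 m.
V₂ = q/y₂ = 13.9/7.39 = 1.89 m/s. E₁ = y₁ + V₁²/2g = 23.0 m; E₂ = y₂ + V₂²/2g = 7.57 m. ΔE = E₁ − E₂ = 15.4 m.

ΔE = 15.4 m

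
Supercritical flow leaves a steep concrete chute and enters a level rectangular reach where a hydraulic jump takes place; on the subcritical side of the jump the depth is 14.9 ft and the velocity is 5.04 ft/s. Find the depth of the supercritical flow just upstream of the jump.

y₁ = 1.44 ft

Fr₂ = V₂/√(g·y₂) = 5.04/√(32.2×14.9) = 0.230.
From the momentum equation (using Fr₂), y₁/y₂ = ½[√(1 + 8Fr₂²) − 1] = ½[√1.424 − 1] = 0.0966.
y₁ = 0.0966 × 14.9 = 1.44 ft.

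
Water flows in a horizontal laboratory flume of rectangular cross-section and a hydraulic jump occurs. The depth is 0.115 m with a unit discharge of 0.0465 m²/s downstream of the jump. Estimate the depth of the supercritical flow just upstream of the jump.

V₂ = q/y₂ = 0.0465/0.115 = 0.404 m/s; Fr₂ = V₂/√(g·y₂) = 0.381.
Applying the sequent-depth relation in reverse, y₁/y₂ = ½[√(1 + 8Fr₂²) − 1] = ½[√2.159 − 1] = 0.235.
y₁ = 0.235 × 0.115 = 0.0270 m.

y₁ = 0.0270 m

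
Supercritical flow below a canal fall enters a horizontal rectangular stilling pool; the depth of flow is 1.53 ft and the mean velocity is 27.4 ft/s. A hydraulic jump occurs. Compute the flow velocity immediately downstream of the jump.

V₂ = 5.43 ft/s

Fr₁ = V₁/√(g·y₁) = 27.4/√(32.2×1.53) = 3.90.
By Bélanger, y₂/y₁ = ½[√(1 + 8Fr₁²) − 1] = ½[√122.9 − 1] = 5.04.
y₂ = 5.04 × 1.53 = 7.72 ft.
q = V₁·y₁ = 27.4 × 1.53 = 41.9 ft²/s.
V₂ = q/y₂ = 41.9/7.72 = 5.43 ft/s.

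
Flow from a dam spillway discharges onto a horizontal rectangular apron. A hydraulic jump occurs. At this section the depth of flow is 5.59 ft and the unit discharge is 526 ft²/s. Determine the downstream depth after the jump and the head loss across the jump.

V₁ = q/y₁ = 526/5.59 = 94.1 ft/s. Fr₁ = V₁/√(g·y₁) = 94.1/√(32.2×5.59) = 7.01.
Bélanger equation: y₂/y₁ = ½[√(1 + 8Fr₁²) − 1] = ½[√394.5 − 1] = 9.43.
y₂ = 9.43 × 5.59 = 52.7 ft.
V₂ = q/y₂ = 526/52.7 = 9.98 ft/s. E₁ = y₁ + V₁²/2g = 143 ft; E₂ = y₂ + V₂²/2g = 54.3 ft. ΔE = E₁ − E₂ = 88.8 ft.

y₂ = 52.7 ft; ΔE = 88.8 ft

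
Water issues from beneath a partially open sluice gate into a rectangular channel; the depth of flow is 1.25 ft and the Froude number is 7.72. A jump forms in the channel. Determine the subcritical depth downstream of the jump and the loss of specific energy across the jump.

y₂ = 13.0 ft; ΔE = 25.1 ft

Fr₁ = 7.72 (given).
Sequent-depth ratio: y₂/y₁ = ½[√(1 + 8Fr₁²) − 1] = ½[√477.8 − 1] = 10.4.
y₂ = 10.4 × 1.25 = 13.0 ft.
V₁ = Fr₁·√(g·y₁) = 7.72×√(32.2×1.25) = 49.0 ft/s; q = V₁·y₁ = 61.2 ft²/s. V₂ = q/y₂ = 61.2/13.0 = 4.70 ft/s. E₁ = y₁ + V₁²/2g = 38.5 ft; E₂ = y₂ + V₂²/2g = 13.4 ft. ΔE = E₁ − E₂ = 25.1 ft.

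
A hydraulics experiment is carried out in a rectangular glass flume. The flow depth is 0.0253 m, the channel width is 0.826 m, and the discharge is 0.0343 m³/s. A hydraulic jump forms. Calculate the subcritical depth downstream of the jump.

y₂ = 0.106 m

q = Q/b = 0.0343/0.826 = 0.0415 m²/s; V₁ = q/y₁ = 1.64 m/s. Fr₁ = V₁/√(g·y₁) = 3.29.
Sequent-depth ratio: y₂/y₁ = ½[√(1 + 8Fr₁²) − 1] = ½[√87.83 − 1] = 4.19.
y₂ = 4.19 × 0.0253 = 0.106 m.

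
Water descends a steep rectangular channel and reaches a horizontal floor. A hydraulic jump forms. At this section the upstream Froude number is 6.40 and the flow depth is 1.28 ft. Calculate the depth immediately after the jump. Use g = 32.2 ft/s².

Fr₁ = 6.40 (given).
From the momentum equation for a rectangular channel, y₂/y₁ = ½[√(1 + 8Fr₁²) − 1] = ½[√328.7 − 1] = 8.56.
y₂ = 8.56 × 1.28 = 11.0 ft.

y₂ = 11.0 ft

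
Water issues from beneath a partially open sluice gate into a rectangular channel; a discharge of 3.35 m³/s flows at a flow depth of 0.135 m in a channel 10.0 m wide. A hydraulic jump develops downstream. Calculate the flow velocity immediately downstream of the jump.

q = Q/b = 3.35/10.0 = 0.335 m²/s; V₁ = q/y₁ = 2.48 m/s. Fr₁ = V₁/√(g·y₁) = 2.16.
Sequent-depth ratio: y₂/y₁ = ½[√(1 + 8Fr₁²) − 1] = ½[√38.20 − 1] = 2.59.
y₂ = 2.59 × 0.135 = 0.350 m.
V₂ = q/y₂ = 0.335/0.350 = 0.958 m/s.

V₂ = 0.958 m/s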